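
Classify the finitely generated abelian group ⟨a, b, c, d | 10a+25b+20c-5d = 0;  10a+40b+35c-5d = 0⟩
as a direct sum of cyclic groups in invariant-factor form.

Answer: M ≅ ℤ^2 ⊕ ℤ/5 ⊕ ℤ/15

Derivation:
rank_ℚ(R)=2; free=4−2=2
SNF(R) diag = [5, 15] → torsion [5, 15]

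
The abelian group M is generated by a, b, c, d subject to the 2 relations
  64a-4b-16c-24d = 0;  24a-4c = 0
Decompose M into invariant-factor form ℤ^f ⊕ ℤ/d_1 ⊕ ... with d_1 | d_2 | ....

rank_ℚ(R)=2; free=4−2=2
SNF(R) diag = [4, 4] → torsion [4, 4]

Answer: M ≅ ℤ^2 ⊕ ℤ/4 ⊕ ℤ/4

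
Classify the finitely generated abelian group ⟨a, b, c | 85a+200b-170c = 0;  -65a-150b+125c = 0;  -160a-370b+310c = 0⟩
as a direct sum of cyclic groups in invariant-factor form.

Answer: M ≅ ℤ/5 ⊕ ℤ/5 ⊕ ℤ/10

Derivation:
rank_ℚ(R)=3; free=3−3=0
SNF(R) diag = [5, 5, 10] → torsion [5, 5, 10]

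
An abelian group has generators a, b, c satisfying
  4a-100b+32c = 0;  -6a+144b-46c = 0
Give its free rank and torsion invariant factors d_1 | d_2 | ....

Answer: M ≅ ℤ^1 ⊕ ℤ/2 ⊕ ℤ/4

Derivation:
rank_ℚ(R)=2; free=3−2=1
SNF(R) diag = [2, 4] → torsion [2, 4]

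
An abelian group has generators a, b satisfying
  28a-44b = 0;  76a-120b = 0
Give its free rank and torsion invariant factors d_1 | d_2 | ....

Answer: M ≅ ℤ/4 ⊕ ℤ/4

Derivation:
rank_ℚ(R)=2; free=2−2=0
SNF(R) diag = [4, 4] → torsion [4, 4]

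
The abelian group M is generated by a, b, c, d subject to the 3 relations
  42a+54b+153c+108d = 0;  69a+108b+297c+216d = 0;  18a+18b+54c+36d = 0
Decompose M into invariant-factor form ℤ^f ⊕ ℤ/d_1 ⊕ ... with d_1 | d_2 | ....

rank_ℚ(R)=3; free=4−3=1
SNF(R) diag = [3, 9, 18] → torsion [3, 9, 18]

Answer: M ≅ ℤ^1 ⊕ ℤ/3 ⊕ ℤ/9 ⊕ ℤ/18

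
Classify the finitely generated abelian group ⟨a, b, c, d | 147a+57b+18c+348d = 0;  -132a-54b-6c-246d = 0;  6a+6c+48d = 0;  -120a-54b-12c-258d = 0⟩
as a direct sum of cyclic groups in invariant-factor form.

Answer: M ≅ ℤ/3 ⊕ ℤ/6 ⊕ ℤ/18 ⊕ ℤ/54

Derivation:
rank_ℚ(R)=4; free=4−4=0
SNF(R) diag = [3, 6, 18, 54] → torsion [3, 6, 18, 54]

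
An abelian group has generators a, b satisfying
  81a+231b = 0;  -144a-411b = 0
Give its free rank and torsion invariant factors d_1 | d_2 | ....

Answer: M ≅ ℤ/3 ⊕ ℤ/9

Derivation:
rank_ℚ(R)=2; free=2−2=0
SNF(R) diag = [3, 9] → torsion [3, 9]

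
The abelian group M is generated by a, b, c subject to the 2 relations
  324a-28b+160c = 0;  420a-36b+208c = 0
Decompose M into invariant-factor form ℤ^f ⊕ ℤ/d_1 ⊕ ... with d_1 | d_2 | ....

rank_ℚ(R)=2; free=3−2=1
SNF(R) diag = [4, 8] → torsion [4, 8]

Answer: M ≅ ℤ^1 ⊕ ℤ/4 ⊕ ℤ/8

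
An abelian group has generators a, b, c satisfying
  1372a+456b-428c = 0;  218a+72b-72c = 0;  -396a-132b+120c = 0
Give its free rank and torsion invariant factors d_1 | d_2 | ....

rank_ℚ(R)=3; free=3−3=0
SNF(R) diag = [2, 4, 12] → torsion [2, 4, 12]

Answer: M ≅ ℤ/2 ⊕ ℤ/4 ⊕ ℤ/12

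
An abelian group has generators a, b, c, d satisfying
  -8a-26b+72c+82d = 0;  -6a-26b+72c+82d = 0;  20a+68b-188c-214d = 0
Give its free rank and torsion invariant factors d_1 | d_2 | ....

Answer: M ≅ ℤ^1 ⊕ ℤ/2 ⊕ ℤ/2 ⊕ ℤ/2

Derivation:
rank_ℚ(R)=3; free=4−3=1
SNF(R) diag = [2, 2, 2] → torsion [2, 2, 2]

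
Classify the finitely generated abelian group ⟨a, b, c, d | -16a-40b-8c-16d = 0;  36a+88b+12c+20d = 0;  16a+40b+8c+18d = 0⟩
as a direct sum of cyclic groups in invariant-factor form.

rank_ℚ(R)=3; free=4−3=1
SNF(R) diag = [2, 4, 8] → torsion [2, 4, 8]

Answer: M ≅ ℤ^1 ⊕ ℤ/2 ⊕ ℤ/4 ⊕ ℤ/8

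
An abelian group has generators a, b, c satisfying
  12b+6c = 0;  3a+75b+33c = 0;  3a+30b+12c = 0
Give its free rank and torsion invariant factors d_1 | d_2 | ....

Answer: M ≅ ℤ/3 ⊕ ℤ/3 ⊕ ℤ/6

Derivation:
rank_ℚ(R)=3; free=3−3=0
SNF(R) diag = [3, 3, 6] → torsion [3, 3, 6]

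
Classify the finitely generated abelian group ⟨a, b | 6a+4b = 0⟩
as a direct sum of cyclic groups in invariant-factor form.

rank_ℚ(R)=1; free=2−1=1
SNF(R) diag = [2] → torsion [2]

Answer: M ≅ ℤ^1 ⊕ ℤ/2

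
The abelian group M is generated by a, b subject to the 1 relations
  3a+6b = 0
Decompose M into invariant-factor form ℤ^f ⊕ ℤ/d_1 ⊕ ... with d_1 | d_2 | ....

rank_ℚ(R)=1; free=2−1=1
SNF(R) diag = [3] → torsion [3]

Answer: M ≅ ℤ^1 ⊕ ℤ/3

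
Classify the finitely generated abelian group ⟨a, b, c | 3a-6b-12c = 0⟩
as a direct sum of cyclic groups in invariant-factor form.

rank_ℚ(R)=1; free=3−1=2
SNF(R) diag = [3] → torsion [3]

Answer: M ≅ ℤ^2 ⊕ ℤ/3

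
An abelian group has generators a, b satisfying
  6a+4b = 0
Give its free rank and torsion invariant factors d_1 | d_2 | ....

rank_ℚ(R)=1; free=2−1=1
SNF(R) diag = [2] → torsion [2]

Answer: M ≅ ℤ^1 ⊕ ℤ/2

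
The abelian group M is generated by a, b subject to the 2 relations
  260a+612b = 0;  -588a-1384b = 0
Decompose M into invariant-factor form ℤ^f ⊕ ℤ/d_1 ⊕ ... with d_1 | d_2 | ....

rank_ℚ(R)=2; free=2−2=0
SNF(R) diag = [4, 4] → torsion [4, 4]

Answer: M ≅ ℤ/4 ⊕ ℤ/4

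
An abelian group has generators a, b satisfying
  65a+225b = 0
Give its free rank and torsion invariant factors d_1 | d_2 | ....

rank_ℚ(R)=1; free=2−1=1
SNF(R) diag = [5] → torsion [5]

Answer: M ≅ ℤ^1 ⊕ ℤ/5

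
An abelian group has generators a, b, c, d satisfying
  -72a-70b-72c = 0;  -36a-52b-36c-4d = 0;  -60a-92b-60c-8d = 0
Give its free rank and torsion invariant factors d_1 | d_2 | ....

rank_ℚ(R)=3; free=4−3=1
SNF(R) diag = [2, 4, 12] → torsion [2, 4, 12]

Answer: M ≅ ℤ^1 ⊕ ℤ/2 ⊕ ℤ/4 ⊕ ℤ/12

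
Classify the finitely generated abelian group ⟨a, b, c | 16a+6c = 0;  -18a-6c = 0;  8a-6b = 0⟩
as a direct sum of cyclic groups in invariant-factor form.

rank_ℚ(R)=3; free=3−3=0
SNF(R) diag = [2, 6, 6] → torsion [2, 6, 6]

Answer: M ≅ ℤ/2 ⊕ ℤ/6 ⊕ ℤ/6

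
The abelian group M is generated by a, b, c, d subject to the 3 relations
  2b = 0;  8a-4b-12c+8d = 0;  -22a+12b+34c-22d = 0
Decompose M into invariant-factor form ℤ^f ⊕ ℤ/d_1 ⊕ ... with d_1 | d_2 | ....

Answer: M ≅ ℤ^1 ⊕ ℤ/2 ⊕ ℤ/2 ⊕ ℤ/4

Derivation:
rank_ℚ(R)=3; free=4−3=1
SNF(R) diag = [2, 2, 4] → torsion [2, 2, 4]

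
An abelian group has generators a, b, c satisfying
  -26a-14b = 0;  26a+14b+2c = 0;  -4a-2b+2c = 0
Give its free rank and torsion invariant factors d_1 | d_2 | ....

Answer: M ≅ ℤ/2 ⊕ ℤ/2 ⊕ ℤ/2

Derivation:
rank_ℚ(R)=3; free=3−3=0
SNF(R) diag = [2, 2, 2] → torsion [2, 2, 2]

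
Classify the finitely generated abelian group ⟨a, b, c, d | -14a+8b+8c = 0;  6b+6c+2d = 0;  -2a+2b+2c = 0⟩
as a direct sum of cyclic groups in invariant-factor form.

Answer: M ≅ ℤ^1 ⊕ ℤ/2 ⊕ ℤ/2 ⊕ ℤ/6

Derivation:
rank_ℚ(R)=3; free=4−3=1
SNF(R) diag = [2, 2, 6] → torsion [2, 2, 6]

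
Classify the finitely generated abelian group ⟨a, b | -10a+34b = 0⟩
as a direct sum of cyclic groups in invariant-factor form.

rank_ℚ(R)=1; free=2−1=1
SNF(R) diag = [2] → torsion [2]

Answer: M ≅ ℤ^1 ⊕ ℤ/2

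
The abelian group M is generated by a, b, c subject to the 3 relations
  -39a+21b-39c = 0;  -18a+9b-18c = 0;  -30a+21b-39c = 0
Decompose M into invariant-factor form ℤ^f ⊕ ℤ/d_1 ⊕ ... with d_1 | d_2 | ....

Answer: M ≅ ℤ/3 ⊕ ℤ/9 ⊕ ℤ/9

Derivation:
rank_ℚ(R)=3; free=3−3=0
SNF(R) diag = [3, 9, 9] → torsion [3, 9, 9]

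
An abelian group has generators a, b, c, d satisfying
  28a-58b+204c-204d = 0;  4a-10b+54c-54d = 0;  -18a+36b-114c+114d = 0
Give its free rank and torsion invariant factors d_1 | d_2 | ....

rank_ℚ(R)=3; free=4−3=1
SNF(R) diag = [2, 6, 6] → torsion [2, 6, 6]

Answer: M ≅ ℤ^1 ⊕ ℤ/2 ⊕ ℤ/6 ⊕ ℤ/6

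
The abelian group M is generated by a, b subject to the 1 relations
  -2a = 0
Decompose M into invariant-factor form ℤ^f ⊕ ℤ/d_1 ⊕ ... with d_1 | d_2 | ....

rank_ℚ(R)=1; free=2−1=1
SNF(R) diag = [2] → torsion [2]

Answer: M ≅ ℤ^1 ⊕ ℤ/2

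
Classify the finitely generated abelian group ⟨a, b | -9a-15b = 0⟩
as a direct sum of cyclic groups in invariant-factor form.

rank_ℚ(R)=1; free=2−1=1
SNF(R) diag = [3] → torsion [3]

Answer: M ≅ ℤ^1 ⊕ ℤ/3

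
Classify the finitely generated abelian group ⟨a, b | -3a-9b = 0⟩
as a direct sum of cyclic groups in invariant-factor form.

Answer: M ≅ ℤ^1 ⊕ ℤ/3

Derivation:
rank_ℚ(R)=1; free=2−1=1
SNF(R) diag = [3] → torsion [3]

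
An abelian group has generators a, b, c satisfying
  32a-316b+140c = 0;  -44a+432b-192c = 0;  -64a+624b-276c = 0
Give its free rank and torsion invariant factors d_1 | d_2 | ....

Answer: M ≅ ℤ/4 ⊕ ℤ/4 ⊕ ℤ/12

Derivation:
rank_ℚ(R)=3; free=3−3=0
SNF(R) diag = [4, 4, 12] → torsion [4, 4, 12]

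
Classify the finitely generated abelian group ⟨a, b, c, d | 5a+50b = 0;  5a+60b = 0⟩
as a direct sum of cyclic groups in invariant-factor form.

rank_ℚ(R)=2; free=4−2=2
SNF(R) diag = [5, 10] → torsion [5, 10]

Answer: M ≅ ℤ^2 ⊕ ℤ/5 ⊕ ℤ/10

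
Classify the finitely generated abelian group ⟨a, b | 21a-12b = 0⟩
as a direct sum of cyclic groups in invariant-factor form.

rank_ℚ(R)=1; free=2−1=1
SNF(R) diag = [3] → torsion [3]

Answer: M ≅ ℤ^1 ⊕ ℤ/3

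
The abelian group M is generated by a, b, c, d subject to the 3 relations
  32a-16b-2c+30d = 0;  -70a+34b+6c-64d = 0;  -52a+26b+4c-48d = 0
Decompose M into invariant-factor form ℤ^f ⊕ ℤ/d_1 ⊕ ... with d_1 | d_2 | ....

Answer: M ≅ ℤ^1 ⊕ ℤ/2 ⊕ ℤ/2 ⊕ ℤ/6

Derivation:
rank_ℚ(R)=3; free=4−3=1
SNF(R) diag = [2, 2, 6] → torsion [2, 2, 6]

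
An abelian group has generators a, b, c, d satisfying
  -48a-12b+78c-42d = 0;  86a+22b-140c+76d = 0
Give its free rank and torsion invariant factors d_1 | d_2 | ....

Answer: M ≅ ℤ^2 ⊕ ℤ/2 ⊕ ℤ/6

Derivation:
rank_ℚ(R)=2; free=4−2=2
SNF(R) diag = [2, 6] → torsion [2, 6]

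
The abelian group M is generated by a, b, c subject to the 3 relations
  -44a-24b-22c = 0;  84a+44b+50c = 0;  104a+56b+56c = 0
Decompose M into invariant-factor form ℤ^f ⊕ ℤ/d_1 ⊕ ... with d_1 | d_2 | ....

rank_ℚ(R)=3; free=3−3=0
SNF(R) diag = [2, 4, 8] → torsion [2, 4, 8]

Answer: M ≅ ℤ/2 ⊕ ℤ/4 ⊕ ℤ/8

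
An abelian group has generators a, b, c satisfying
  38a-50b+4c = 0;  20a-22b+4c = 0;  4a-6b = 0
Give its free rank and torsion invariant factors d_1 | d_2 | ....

rank_ℚ(R)=3; free=3−3=0
SNF(R) diag = [2, 2, 4] → torsion [2, 2, 4]

Answer: M ≅ ℤ/2 ⊕ ℤ/2 ⊕ ℤ/4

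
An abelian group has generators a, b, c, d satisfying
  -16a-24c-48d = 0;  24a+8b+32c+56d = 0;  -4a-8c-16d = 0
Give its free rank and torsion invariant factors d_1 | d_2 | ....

Answer: M ≅ ℤ^1 ⊕ ℤ/4 ⊕ ℤ/8 ⊕ ℤ/8

Derivation:
rank_ℚ(R)=3; free=4−3=1
SNF(R) diag = [4, 8, 8] → torsion [4, 8, 8]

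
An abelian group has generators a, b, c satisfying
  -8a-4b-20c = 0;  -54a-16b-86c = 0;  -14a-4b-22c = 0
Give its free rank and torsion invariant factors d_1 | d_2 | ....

rank_ℚ(R)=3; free=3−3=0
SNF(R) diag = [2, 4, 4] → torsion [2, 4, 4]

Answer: M ≅ ℤ/2 ⊕ ℤ/4 ⊕ ℤ/4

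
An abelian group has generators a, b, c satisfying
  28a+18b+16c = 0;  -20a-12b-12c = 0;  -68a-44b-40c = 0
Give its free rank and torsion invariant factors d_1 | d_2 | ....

rank_ℚ(R)=3; free=3−3=0
SNF(R) diag = [2, 4, 4] → torsion [2, 4, 4]

Answer: M ≅ ℤ/2 ⊕ ℤ/4 ⊕ ℤ/4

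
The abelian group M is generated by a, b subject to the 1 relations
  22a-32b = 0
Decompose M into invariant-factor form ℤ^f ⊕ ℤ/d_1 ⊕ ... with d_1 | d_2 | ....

rank_ℚ(R)=1; free=2−1=1
SNF(R) diag = [2] → torsion [2]

Answer: M ≅ ℤ^1 ⊕ ℤ/2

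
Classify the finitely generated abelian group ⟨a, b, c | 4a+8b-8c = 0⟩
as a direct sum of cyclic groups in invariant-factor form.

Answer: M ≅ ℤ^2 ⊕ ℤ/4

Derivation:
rank_ℚ(R)=1; free=3−1=2
SNF(R) diag = [4] → torsion [4]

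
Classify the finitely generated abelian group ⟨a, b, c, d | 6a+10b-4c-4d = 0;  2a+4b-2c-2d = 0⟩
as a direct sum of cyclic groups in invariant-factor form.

Answer: M ≅ ℤ^2 ⊕ ℤ/2 ⊕ ℤ/2

Derivation:
rank_ℚ(R)=2; free=4−2=2
SNF(R) diag = [2, 2] → torsion [2, 2]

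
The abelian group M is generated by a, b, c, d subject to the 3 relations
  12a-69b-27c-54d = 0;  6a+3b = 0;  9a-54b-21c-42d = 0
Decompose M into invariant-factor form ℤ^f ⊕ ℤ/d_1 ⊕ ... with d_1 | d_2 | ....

Answer: M ≅ ℤ^1 ⊕ ℤ/3 ⊕ ℤ/3 ⊕ ℤ/3

Derivation:
rank_ℚ(R)=3; free=4−3=1
SNF(R) diag = [3, 3, 3] → torsion [3, 3, 3]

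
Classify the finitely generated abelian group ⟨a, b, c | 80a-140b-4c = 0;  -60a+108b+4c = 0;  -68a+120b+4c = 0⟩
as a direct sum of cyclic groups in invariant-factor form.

rank_ℚ(R)=3; free=3−3=0
SNF(R) diag = [4, 4, 4] → torsion [4, 4, 4]

Answer: M ≅ ℤ/4 ⊕ ℤ/4 ⊕ ℤ/4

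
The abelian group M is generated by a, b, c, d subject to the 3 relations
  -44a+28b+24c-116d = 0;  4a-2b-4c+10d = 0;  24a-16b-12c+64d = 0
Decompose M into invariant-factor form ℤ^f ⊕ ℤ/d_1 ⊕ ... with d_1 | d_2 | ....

rank_ℚ(R)=3; free=4−3=1
SNF(R) diag = [2, 4, 4] → torsion [2, 4, 4]

Answer: M ≅ ℤ^1 ⊕ ℤ/2 ⊕ ℤ/4 ⊕ ℤ/4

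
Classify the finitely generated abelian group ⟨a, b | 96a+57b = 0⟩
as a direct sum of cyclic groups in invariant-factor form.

rank_ℚ(R)=1; free=2−1=1
SNF(R) diag = [3] → torsion [3]

Answer: M ≅ ℤ^1 ⊕ ℤ/3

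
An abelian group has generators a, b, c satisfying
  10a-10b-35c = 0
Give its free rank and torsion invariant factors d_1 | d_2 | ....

Answer: M ≅ ℤ^2 ⊕ ℤ/5

Derivation:
rank_ℚ(R)=1; free=3−1=2
SNF(R) diag = [5] → torsion [5]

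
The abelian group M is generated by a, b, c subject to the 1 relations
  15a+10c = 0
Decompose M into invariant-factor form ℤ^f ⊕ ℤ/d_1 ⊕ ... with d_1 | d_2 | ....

rank_ℚ(R)=1; free=3−1=2
SNF(R) diag = [5] → torsion [5]

Answer: M ≅ ℤ^2 ⊕ ℤ/5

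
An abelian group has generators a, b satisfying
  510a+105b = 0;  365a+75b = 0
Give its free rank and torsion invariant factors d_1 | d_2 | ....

Answer: M ≅ ℤ/5 ⊕ ℤ/15

Derivation:
rank_ℚ(R)=2; free=2−2=0
SNF(R) diag = [5, 15] → torsion [5, 15]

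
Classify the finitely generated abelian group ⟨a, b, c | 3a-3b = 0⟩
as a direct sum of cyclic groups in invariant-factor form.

rank_ℚ(R)=1; free=3−1=2
SNF(R) diag = [3] → torsion [3]

Answer: M ≅ ℤ^2 ⊕ ℤ/3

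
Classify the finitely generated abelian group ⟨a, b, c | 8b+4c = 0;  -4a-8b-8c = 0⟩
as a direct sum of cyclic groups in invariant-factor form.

Answer: M ≅ ℤ^1 ⊕ ℤ/4 ⊕ ℤ/4

Derivation:
rank_ℚ(R)=2; free=3−2=1
SNF(R) diag = [4, 4] → torsion [4, 4]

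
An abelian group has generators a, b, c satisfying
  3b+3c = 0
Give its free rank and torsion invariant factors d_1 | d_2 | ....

Answer: M ≅ ℤ^2 ⊕ ℤ/3

Derivation:
rank_ℚ(R)=1; free=3−1=2
SNF(R) diag = [3] → torsion [3]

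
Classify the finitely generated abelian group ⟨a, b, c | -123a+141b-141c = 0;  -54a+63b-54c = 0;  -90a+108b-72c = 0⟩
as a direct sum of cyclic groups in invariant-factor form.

Answer: M ≅ ℤ/3 ⊕ ℤ/9 ⊕ ℤ/18

Derivation:
rank_ℚ(R)=3; free=3−3=0
SNF(R) diag = [3, 9, 18] → torsion [3, 9, 18]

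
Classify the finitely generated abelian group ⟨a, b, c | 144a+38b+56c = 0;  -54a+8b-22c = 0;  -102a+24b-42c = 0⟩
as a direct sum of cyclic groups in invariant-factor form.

rank_ℚ(R)=3; free=3−3=0
SNF(R) diag = [2, 6, 12] → torsion [2, 6, 12]

Answer: M ≅ ℤ/2 ⊕ ℤ/6 ⊕ ℤ/12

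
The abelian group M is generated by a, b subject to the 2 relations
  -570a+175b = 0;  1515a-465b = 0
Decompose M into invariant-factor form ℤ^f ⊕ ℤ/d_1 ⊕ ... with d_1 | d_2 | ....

Answer: M ≅ ℤ/5 ⊕ ℤ/15

Derivation:
rank_ℚ(R)=2; free=2−2=0
SNF(R) diag = [5, 15] → torsion [5, 15]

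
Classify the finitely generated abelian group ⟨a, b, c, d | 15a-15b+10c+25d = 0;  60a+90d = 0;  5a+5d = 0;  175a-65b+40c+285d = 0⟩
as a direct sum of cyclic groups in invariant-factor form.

Answer: M ≅ ℤ/5 ⊕ ℤ/5 ⊕ ℤ/10 ⊕ ℤ/30

Derivation:
rank_ℚ(R)=4; free=4−4=0
SNF(R) diag = [5, 5, 10, 30] → torsion [5, 5, 10, 30]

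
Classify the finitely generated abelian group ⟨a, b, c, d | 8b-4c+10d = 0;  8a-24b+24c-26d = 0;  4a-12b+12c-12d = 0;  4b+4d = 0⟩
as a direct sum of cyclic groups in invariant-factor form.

rank_ℚ(R)=4; free=4−4=0
SNF(R) diag = [2, 4, 4, 4] → torsion [2, 4, 4, 4]

Answer: M ≅ ℤ/2 ⊕ ℤ/4 ⊕ ℤ/4 ⊕ ℤ/4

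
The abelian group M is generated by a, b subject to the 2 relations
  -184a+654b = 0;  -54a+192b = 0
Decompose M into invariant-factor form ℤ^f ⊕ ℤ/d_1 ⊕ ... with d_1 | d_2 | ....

Answer: M ≅ ℤ/2 ⊕ ℤ/6

Derivation:
rank_ℚ(R)=2; free=2−2=0
SNF(R) diag = [2, 6] → torsion [2, 6]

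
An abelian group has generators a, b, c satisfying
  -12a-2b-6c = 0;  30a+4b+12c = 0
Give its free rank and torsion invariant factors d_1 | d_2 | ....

rank_ℚ(R)=2; free=3−2=1
SNF(R) diag = [2, 6] → torsion [2, 6]

Answer: M ≅ ℤ^1 ⊕ ℤ/2 ⊕ ℤ/6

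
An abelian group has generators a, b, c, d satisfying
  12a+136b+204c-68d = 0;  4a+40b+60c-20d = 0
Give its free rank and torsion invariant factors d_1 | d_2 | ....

Answer: M ≅ ℤ^2 ⊕ ℤ/4 ⊕ ℤ/8

Derivation:
rank_ℚ(R)=2; free=4−2=2
SNF(R) diag = [4, 8] → torsion [4, 8]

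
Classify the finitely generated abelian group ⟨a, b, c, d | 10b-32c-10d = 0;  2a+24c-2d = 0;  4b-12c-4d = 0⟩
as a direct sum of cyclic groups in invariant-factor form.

Answer: M ≅ ℤ^1 ⊕ ℤ/2 ⊕ ℤ/2 ⊕ ℤ/4

Derivation:
rank_ℚ(R)=3; free=4−3=1
SNF(R) diag = [2, 2, 4] → torsion [2, 2, 4]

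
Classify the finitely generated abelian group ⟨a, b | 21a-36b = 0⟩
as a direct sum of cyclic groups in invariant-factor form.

Answer: M ≅ ℤ^1 ⊕ ℤ/3

Derivation:
rank_ℚ(R)=1; free=2−1=1
SNF(R) diag = [3] → torsion [3]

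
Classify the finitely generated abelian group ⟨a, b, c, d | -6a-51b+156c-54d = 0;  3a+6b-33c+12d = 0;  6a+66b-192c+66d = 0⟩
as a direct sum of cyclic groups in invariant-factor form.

Answer: M ≅ ℤ^1 ⊕ ℤ/3 ⊕ ℤ/3 ⊕ ℤ/6

Derivation:
rank_ℚ(R)=3; free=4−3=1
SNF(R) diag = [3, 3, 6] → torsion [3, 3, 6]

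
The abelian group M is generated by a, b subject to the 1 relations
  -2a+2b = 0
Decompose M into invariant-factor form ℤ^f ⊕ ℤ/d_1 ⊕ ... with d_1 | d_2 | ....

Answer: M ≅ ℤ^1 ⊕ ℤ/2

Derivation:
rank_ℚ(R)=1; free=2−1=1
SNF(R) diag = [2] → torsion [2]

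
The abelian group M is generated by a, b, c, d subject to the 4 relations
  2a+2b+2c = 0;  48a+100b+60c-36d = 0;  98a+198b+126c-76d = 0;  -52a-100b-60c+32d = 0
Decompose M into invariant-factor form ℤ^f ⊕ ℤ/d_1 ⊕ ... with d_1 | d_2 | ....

rank_ℚ(R)=4; free=4−4=0
SNF(R) diag = [2, 4, 8, 24] → torsion [2, 4, 8, 24]

Answer: M ≅ ℤ/2 ⊕ ℤ/4 ⊕ ℤ/8 ⊕ ℤ/24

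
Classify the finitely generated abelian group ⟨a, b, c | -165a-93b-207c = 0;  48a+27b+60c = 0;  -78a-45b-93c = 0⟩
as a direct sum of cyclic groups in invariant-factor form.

rank_ℚ(R)=3; free=3−3=0
SNF(R) diag = [3, 3, 9] → torsion [3, 3, 9]

Answer: M ≅ ℤ/3 ⊕ ℤ/3 ⊕ ℤ/9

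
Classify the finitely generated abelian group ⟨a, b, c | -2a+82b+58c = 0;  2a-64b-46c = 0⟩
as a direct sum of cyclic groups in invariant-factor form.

rank_ℚ(R)=2; free=3−2=1
SNF(R) diag = [2, 6] → torsion [2, 6]

Answer: M ≅ ℤ^1 ⊕ ℤ/2 ⊕ ℤ/6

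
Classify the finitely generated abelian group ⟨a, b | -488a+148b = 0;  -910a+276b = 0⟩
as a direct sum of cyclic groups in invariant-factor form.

Answer: M ≅ ℤ/2 ⊕ ℤ/4

Derivation:
rank_ℚ(R)=2; free=2−2=0
SNF(R) diag = [2, 4] → torsion [2, 4]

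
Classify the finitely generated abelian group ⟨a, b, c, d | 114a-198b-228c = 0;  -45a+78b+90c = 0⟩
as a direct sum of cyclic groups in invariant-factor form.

rank_ℚ(R)=2; free=4−2=2
SNF(R) diag = [3, 6] → torsion [3, 6]

Answer: M ≅ ℤ^2 ⊕ ℤ/3 ⊕ ℤ/6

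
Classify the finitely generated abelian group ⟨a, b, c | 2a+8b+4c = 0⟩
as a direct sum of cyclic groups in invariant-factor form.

Answer: M ≅ ℤ^2 ⊕ ℤ/2

Derivation:
rank_ℚ(R)=1; free=3−1=2
SNF(R) diag = [2] → torsion [2]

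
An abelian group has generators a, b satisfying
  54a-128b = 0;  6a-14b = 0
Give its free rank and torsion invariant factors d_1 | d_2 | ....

Answer: M ≅ ℤ/2 ⊕ ℤ/6

Derivation:
rank_ℚ(R)=2; free=2−2=0
SNF(R) diag = [2, 6] → torsion [2, 6]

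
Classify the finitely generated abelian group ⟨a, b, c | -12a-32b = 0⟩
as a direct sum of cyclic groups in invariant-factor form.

Answer: M ≅ ℤ^2 ⊕ ℤ/4

Derivation:
rank_ℚ(R)=1; free=3−1=2
SNF(R) diag = [4] → torsion [4]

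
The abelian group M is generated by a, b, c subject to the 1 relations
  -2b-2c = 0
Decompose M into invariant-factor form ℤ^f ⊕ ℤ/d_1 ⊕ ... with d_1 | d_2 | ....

Answer: M ≅ ℤ^2 ⊕ ℤ/2

Derivation:
rank_ℚ(R)=1; free=3−1=2
SNF(R) diag = [2] → torsion [2]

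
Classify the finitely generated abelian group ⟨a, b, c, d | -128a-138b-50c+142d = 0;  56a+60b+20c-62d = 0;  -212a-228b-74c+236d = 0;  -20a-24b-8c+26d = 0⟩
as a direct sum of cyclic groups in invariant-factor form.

rank_ℚ(R)=4; free=4−4=0
SNF(R) diag = [2, 2, 6, 12] → torsion [2, 2, 6, 12]

Answer: M ≅ ℤ/2 ⊕ ℤ/2 ⊕ ℤ/6 ⊕ ℤ/12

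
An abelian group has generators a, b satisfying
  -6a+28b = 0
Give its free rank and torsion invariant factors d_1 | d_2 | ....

Answer: M ≅ ℤ^1 ⊕ ℤ/2

Derivation:
rank_ℚ(R)=1; free=2−1=1
SNF(R) diag = [2] → torsion [2]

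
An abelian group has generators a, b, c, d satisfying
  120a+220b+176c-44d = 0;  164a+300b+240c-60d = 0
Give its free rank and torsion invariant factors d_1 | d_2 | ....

rank_ℚ(R)=2; free=4−2=2
SNF(R) diag = [4, 4] → torsion [4, 4]

Answer: M ≅ ℤ^2 ⊕ ℤ/4 ⊕ ℤ/4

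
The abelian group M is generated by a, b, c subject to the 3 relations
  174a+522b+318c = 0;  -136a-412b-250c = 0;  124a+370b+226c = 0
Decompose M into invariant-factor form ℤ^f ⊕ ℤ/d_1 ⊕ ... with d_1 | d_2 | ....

rank_ℚ(R)=3; free=3−3=0
SNF(R) diag = [2, 6, 6] → torsion [2, 6, 6]

Answer: M ≅ ℤ/2 ⊕ ℤ/6 ⊕ ℤ/6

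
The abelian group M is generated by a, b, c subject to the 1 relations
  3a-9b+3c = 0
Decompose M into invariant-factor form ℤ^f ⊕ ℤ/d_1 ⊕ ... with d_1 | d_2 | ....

rank_ℚ(R)=1; free=3−1=2
SNF(R) diag = [3] → torsion [3]

Answer: M ≅ ℤ^2 ⊕ ℤ/3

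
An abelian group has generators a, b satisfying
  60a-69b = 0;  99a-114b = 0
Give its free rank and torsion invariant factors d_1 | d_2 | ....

Answer: M ≅ ℤ/3 ⊕ ℤ/3

Derivation:
rank_ℚ(R)=2; free=2−2=0
SNF(R) diag = [3, 3] → torsion [3, 3]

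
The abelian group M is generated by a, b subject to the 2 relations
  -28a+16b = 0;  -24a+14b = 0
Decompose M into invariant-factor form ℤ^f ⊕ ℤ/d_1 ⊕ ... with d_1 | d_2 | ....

rank_ℚ(R)=2; free=2−2=0
SNF(R) diag = [2, 4] → torsion [2, 4]

Answer: M ≅ ℤ/2 ⊕ ℤ/4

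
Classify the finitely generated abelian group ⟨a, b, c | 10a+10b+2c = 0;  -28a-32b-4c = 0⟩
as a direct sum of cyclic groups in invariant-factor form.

rank_ℚ(R)=2; free=3−2=1
SNF(R) diag = [2, 4] → torsion [2, 4]

Answer: M ≅ ℤ^1 ⊕ ℤ/2 ⊕ ℤ/4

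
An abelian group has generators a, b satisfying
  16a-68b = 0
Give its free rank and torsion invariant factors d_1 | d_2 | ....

rank_ℚ(R)=1; free=2−1=1
SNF(R) diag = [4] → torsion [4]

Answer: M ≅ ℤ^1 ⊕ ℤ/4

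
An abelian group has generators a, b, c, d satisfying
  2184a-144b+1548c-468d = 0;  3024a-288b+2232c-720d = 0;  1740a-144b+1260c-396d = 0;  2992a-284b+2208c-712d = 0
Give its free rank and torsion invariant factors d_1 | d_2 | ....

rank_ℚ(R)=4; free=4−4=0
SNF(R) diag = [4, 12, 36, 72] → torsion [4, 12, 36, 72]

Answer: M ≅ ℤ/4 ⊕ ℤ/12 ⊕ ℤ/36 ⊕ ℤ/72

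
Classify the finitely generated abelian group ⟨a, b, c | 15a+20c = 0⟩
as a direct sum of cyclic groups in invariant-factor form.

rank_ℚ(R)=1; free=3−1=2
SNF(R) diag = [5] → torsion [5]

Answer: M ≅ ℤ^2 ⊕ ℤ/5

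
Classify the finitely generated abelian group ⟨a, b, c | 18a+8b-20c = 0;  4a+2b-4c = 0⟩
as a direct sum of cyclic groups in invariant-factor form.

rank_ℚ(R)=2; free=3−2=1
SNF(R) diag = [2, 2] → torsion [2, 2]

Answer: M ≅ ℤ^1 ⊕ ℤ/2 ⊕ ℤ/2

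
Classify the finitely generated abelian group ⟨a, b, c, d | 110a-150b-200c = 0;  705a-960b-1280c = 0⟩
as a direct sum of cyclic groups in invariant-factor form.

rank_ℚ(R)=2; free=4−2=2
SNF(R) diag = [5, 10] → torsion [5, 10]

Answer: M ≅ ℤ^2 ⊕ ℤ/5 ⊕ ℤ/10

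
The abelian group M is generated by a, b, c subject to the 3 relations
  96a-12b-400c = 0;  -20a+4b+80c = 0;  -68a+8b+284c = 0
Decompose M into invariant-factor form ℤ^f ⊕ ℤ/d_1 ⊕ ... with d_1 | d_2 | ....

Answer: M ≅ ℤ/4 ⊕ ℤ/4 ⊕ ℤ/4

Derivation:
rank_ℚ(R)=3; free=3−3=0
SNF(R) diag = [4, 4, 4] → torsion [4, 4, 4]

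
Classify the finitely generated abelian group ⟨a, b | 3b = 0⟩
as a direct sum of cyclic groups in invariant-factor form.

Answer: M ≅ ℤ^1 ⊕ ℤ/3

Derivation:
rank_ℚ(R)=1; free=2−1=1
SNF(R) diag = [3] → torsion [3]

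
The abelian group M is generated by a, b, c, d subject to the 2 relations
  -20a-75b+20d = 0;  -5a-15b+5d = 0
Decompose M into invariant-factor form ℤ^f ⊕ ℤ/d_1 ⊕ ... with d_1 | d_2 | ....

Answer: M ≅ ℤ^2 ⊕ ℤ/5 ⊕ ℤ/15

Derivation:
rank_ℚ(R)=2; free=4−2=2
SNF(R) diag = [5, 15] → torsion [5, 15]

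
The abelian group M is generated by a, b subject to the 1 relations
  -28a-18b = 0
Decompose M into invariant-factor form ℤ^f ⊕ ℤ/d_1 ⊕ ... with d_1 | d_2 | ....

Answer: M ≅ ℤ^1 ⊕ ℤ/2

Derivation:
rank_ℚ(R)=1; free=2−1=1
SNF(R) diag = [2] → torsion [2]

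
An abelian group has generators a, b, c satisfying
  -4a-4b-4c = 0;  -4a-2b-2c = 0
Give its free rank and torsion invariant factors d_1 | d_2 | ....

Answer: M ≅ ℤ^1 ⊕ ℤ/2 ⊕ ℤ/4

Derivation:
rank_ℚ(R)=2; free=3−2=1
SNF(R) diag = [2, 4] → torsion [2, 4]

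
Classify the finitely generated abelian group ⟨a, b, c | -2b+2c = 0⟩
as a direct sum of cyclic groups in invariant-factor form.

rank_ℚ(R)=1; free=3−1=2
SNF(R) diag = [2] → torsion [2]

Answer: M ≅ ℤ^2 ⊕ ℤ/2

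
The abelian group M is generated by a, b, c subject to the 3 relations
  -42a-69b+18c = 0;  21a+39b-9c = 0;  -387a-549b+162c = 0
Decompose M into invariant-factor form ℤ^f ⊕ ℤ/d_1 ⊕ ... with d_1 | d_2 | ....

rank_ℚ(R)=3; free=3−3=0
SNF(R) diag = [3, 9, 27] → torsion [3, 9, 27]

Answer: M ≅ ℤ/3 ⊕ ℤ/9 ⊕ ℤ/27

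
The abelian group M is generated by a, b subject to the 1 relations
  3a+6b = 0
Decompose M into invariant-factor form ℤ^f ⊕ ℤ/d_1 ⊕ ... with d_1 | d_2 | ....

Answer: M ≅ ℤ^1 ⊕ ℤ/3

Derivation:
rank_ℚ(R)=1; free=2−1=1
SNF(R) diag = [3] → torsion [3]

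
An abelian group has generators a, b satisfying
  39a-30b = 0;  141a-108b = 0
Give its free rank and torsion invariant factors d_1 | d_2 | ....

Answer: M ≅ ℤ/3 ⊕ ℤ/6

Derivation:
rank_ℚ(R)=2; free=2−2=0
SNF(R) diag = [3, 6] → torsion [3, 6]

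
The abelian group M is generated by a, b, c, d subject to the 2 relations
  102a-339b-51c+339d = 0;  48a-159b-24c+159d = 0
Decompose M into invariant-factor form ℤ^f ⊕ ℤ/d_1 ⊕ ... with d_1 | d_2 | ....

rank_ℚ(R)=2; free=4−2=2
SNF(R) diag = [3, 9] → torsion [3, 9]

Answer: M ≅ ℤ^2 ⊕ ℤ/3 ⊕ ℤ/9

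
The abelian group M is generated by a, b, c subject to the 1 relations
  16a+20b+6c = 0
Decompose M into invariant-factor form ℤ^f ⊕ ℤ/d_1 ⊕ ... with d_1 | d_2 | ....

Answer: M ≅ ℤ^2 ⊕ ℤ/2

Derivation:
rank_ℚ(R)=1; free=3−1=2
SNF(R) diag = [2] → torsion [2]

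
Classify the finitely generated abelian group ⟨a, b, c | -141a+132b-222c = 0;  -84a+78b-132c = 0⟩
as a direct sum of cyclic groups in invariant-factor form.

Answer: M ≅ ℤ^1 ⊕ ℤ/3 ⊕ ℤ/6

Derivation:
rank_ℚ(R)=2; free=3−2=1
SNF(R) diag = [3, 6] → torsion [3, 6]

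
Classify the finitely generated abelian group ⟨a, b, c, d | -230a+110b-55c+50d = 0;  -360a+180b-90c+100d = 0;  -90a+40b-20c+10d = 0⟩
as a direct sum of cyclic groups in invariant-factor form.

rank_ℚ(R)=3; free=4−3=1
SNF(R) diag = [5, 10, 20] → torsion [5, 10, 20]

Answer: M ≅ ℤ^1 ⊕ ℤ/5 ⊕ ℤ/10 ⊕ ℤ/20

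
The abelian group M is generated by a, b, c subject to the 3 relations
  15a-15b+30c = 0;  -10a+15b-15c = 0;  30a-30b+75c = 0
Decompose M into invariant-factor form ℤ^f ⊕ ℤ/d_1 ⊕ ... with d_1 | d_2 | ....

rank_ℚ(R)=3; free=3−3=0
SNF(R) diag = [5, 15, 15] → torsion [5, 15, 15]

Answer: M ≅ ℤ/5 ⊕ ℤ/15 ⊕ ℤ/15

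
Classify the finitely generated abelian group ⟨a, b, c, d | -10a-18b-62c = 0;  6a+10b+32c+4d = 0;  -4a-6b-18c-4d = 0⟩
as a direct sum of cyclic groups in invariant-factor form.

rank_ℚ(R)=3; free=4−3=1
SNF(R) diag = [2, 2, 2] → torsion [2, 2, 2]

Answer: M ≅ ℤ^1 ⊕ ℤ/2 ⊕ ℤ/2 ⊕ ℤ/2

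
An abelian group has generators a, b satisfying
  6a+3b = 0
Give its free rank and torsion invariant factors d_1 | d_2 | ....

Answer: M ≅ ℤ^1 ⊕ ℤ/3

Derivation:
rank_ℚ(R)=1; free=2−1=1
SNF(R) diag = [3] → torsion [3]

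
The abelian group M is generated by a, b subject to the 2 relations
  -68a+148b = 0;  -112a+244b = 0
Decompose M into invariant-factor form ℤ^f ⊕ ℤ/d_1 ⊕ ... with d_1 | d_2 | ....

rank_ℚ(R)=2; free=2−2=0
SNF(R) diag = [4, 4] → torsion [4, 4]

Answer: M ≅ ℤ/4 ⊕ ℤ/4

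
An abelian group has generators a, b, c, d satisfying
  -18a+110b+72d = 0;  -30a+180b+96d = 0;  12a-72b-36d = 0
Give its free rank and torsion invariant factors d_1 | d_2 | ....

Answer: M ≅ ℤ^1 ⊕ ℤ/2 ⊕ ℤ/6 ⊕ ℤ/12

Derivation:
rank_ℚ(R)=3; free=4−3=1
SNF(R) diag = [2, 6, 12] → torsion [2, 6, 12]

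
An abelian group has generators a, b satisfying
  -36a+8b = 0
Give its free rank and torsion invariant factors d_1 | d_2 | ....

rank_ℚ(R)=1; free=2−1=1
SNF(R) diag = [4] → torsion [4]

Answer: M ≅ ℤ^1 ⊕ ℤ/4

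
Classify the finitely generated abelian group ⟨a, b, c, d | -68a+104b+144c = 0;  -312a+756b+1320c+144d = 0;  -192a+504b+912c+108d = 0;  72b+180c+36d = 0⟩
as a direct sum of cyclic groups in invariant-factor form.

Answer: M ≅ ℤ/4 ⊕ ℤ/12 ⊕ ℤ/36 ⊕ ℤ/36

Derivation:
rank_ℚ(R)=4; free=4−4=0
SNF(R) diag = [4, 12, 36, 36] → torsion [4, 12, 36, 36]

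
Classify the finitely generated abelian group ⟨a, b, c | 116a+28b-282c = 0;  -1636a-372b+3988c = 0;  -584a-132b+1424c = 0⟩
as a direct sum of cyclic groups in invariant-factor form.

Answer: M ≅ ℤ/2 ⊕ ℤ/4 ⊕ ℤ/12

Derivation:
rank_ℚ(R)=3; free=3−3=0
SNF(R) diag = [2, 4, 12] → torsion [2, 4, 12]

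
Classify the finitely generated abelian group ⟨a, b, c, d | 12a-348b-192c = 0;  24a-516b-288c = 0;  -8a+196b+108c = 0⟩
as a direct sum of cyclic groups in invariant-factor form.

rank_ℚ(R)=3; free=4−3=1
SNF(R) diag = [4, 12, 36] → torsion [4, 12, 36]

Answer: M ≅ ℤ^1 ⊕ ℤ/4 ⊕ ℤ/12 ⊕ ℤ/36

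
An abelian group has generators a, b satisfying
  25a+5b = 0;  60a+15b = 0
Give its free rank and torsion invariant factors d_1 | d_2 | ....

rank_ℚ(R)=2; free=2−2=0
SNF(R) diag = [5, 15] → torsion [5, 15]

Answer: M ≅ ℤ/5 ⊕ ℤ/15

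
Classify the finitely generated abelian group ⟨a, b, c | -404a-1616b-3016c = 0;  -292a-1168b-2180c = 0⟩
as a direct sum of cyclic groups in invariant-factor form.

Answer: M ≅ ℤ^1 ⊕ ℤ/4 ⊕ ℤ/12

Derivation:
rank_ℚ(R)=2; free=3−2=1
SNF(R) diag = [4, 12] → torsion [4, 12]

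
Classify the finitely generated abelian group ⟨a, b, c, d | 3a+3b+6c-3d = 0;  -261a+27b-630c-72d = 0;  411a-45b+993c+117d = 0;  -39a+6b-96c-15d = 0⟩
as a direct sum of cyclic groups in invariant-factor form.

Answer: M ≅ ℤ/3 ⊕ ℤ/3 ⊕ ℤ/9 ⊕ ℤ/9

Derivation:
rank_ℚ(R)=4; free=4−4=0
SNF(R) diag = [3, 3, 9, 9] → torsion [3, 3, 9, 9]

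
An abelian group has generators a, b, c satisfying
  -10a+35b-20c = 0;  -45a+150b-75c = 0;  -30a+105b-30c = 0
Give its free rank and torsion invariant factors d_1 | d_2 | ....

rank_ℚ(R)=3; free=3−3=0
SNF(R) diag = [5, 15, 30] → torsion [5, 15, 30]

Answer: M ≅ ℤ/5 ⊕ ℤ/15 ⊕ ℤ/30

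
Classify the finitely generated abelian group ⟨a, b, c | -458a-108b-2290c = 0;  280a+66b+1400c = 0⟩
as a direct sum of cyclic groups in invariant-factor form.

Answer: M ≅ ℤ^1 ⊕ ℤ/2 ⊕ ℤ/6

Derivation:
rank_ℚ(R)=2; free=3−2=1
SNF(R) diag = [2, 6] → torsion [2, 6]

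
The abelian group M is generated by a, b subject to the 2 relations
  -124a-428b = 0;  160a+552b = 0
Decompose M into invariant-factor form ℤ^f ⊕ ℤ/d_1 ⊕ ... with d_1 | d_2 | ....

Answer: M ≅ ℤ/4 ⊕ ℤ/8

Derivation:
rank_ℚ(R)=2; free=2−2=0
SNF(R) diag = [4, 8] → torsion [4, 8]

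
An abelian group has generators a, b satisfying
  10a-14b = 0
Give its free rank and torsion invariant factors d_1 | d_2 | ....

Answer: M ≅ ℤ^1 ⊕ ℤ/2

Derivation:
rank_ℚ(R)=1; free=2−1=1
SNF(R) diag = [2] → torsion [2]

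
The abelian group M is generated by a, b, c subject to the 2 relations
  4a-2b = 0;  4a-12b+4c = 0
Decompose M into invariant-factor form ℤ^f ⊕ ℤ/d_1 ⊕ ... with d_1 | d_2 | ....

Answer: M ≅ ℤ^1 ⊕ ℤ/2 ⊕ ℤ/4

Derivation:
rank_ℚ(R)=2; free=3−2=1
SNF(R) diag = [2, 4] → torsion [2, 4]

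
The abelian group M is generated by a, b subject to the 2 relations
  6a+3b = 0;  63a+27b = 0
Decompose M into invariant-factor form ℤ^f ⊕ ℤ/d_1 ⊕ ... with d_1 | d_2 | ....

rank_ℚ(R)=2; free=2−2=0
SNF(R) diag = [3, 9] → torsion [3, 9]

Answer: M ≅ ℤ/3 ⊕ ℤ/9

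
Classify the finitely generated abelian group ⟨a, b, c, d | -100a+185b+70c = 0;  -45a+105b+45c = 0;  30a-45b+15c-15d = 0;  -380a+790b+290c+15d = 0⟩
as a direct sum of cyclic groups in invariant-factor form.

rank_ℚ(R)=4; free=4−4=0
SNF(R) diag = [5, 15, 15, 15] → torsion [5, 15, 15, 15]

Answer: M ≅ ℤ/5 ⊕ ℤ/15 ⊕ ℤ/15 ⊕ ℤ/15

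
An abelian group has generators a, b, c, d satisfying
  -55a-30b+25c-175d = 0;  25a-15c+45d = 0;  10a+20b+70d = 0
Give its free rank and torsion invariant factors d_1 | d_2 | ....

Answer: M ≅ ℤ^1 ⊕ ℤ/5 ⊕ ℤ/10 ⊕ ℤ/10

Derivation:
rank_ℚ(R)=3; free=4−3=1
SNF(R) diag = [5, 10, 10] → torsion [5, 10, 10]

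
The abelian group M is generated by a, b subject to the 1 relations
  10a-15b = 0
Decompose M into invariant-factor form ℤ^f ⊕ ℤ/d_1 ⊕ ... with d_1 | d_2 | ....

Answer: M ≅ ℤ^1 ⊕ ℤ/5

Derivation:
rank_ℚ(R)=1; free=2−1=1
SNF(R) diag = [5] → torsion [5]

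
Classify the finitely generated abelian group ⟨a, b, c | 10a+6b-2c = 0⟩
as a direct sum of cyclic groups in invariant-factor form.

Answer: M ≅ ℤ^2 ⊕ ℤ/2

Derivation:
rank_ℚ(R)=1; free=3−1=2
SNF(R) diag = [2] → torsion [2]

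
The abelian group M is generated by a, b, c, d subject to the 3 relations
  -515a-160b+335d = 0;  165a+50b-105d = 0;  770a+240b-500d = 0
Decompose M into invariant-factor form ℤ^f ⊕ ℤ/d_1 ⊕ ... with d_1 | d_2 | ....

rank_ℚ(R)=3; free=4−3=1
SNF(R) diag = [5, 10, 30] → torsion [5, 10, 30]

Answer: M ≅ ℤ^1 ⊕ ℤ/5 ⊕ ℤ/10 ⊕ ℤ/30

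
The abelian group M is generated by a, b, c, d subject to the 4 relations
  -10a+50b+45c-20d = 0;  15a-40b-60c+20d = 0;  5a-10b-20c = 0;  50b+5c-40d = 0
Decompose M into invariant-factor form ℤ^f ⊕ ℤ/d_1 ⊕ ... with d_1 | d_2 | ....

Answer: M ≅ ℤ/5 ⊕ ℤ/5 ⊕ ℤ/10 ⊕ ℤ/20

Derivation:
rank_ℚ(R)=4; free=4−4=0
SNF(R) diag = [5, 5, 10, 20] → torsion [5, 5, 10, 20]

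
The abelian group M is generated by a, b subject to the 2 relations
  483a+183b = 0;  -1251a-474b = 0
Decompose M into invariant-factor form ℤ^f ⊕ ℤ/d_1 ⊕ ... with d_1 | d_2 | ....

Answer: M ≅ ℤ/3 ⊕ ℤ/3

Derivation:
rank_ℚ(R)=2; free=2−2=0
SNF(R) diag = [3, 3] → torsion [3, 3]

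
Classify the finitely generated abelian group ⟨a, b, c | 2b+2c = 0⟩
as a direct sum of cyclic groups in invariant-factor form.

Answer: M ≅ ℤ^2 ⊕ ℤ/2

Derivation:
rank_ℚ(R)=1; free=3−1=2
SNF(R) diag = [2] → torsion [2]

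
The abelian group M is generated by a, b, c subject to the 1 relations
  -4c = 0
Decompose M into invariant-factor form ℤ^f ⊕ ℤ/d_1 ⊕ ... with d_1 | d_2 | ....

rank_ℚ(R)=1; free=3−1=2
SNF(R) diag = [4] → torsion [4]

Answer: M ≅ ℤ^2 ⊕ ℤ/4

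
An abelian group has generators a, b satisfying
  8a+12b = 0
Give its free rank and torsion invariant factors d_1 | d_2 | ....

rank_ℚ(R)=1; free=2−1=1
SNF(R) diag = [4] → torsion [4]

Answer: M ≅ ℤ^1 ⊕ ℤ/4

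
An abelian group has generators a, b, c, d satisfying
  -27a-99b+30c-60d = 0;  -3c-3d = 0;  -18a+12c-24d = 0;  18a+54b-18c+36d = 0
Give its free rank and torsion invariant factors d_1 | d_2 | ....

rank_ℚ(R)=4; free=4−4=0
SNF(R) diag = [3, 9, 18, 18] → torsion [3, 9, 18, 18]

Answer: M ≅ ℤ/3 ⊕ ℤ/9 ⊕ ℤ/18 ⊕ ℤ/18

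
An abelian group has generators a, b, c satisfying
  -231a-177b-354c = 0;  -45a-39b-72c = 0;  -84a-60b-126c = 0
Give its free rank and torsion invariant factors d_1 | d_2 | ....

Answer: M ≅ ℤ/3 ⊕ ℤ/6 ⊕ ℤ/12

Derivation:
rank_ℚ(R)=3; free=3−3=0
SNF(R) diag = [3, 6, 12] → torsion [3, 6, 12]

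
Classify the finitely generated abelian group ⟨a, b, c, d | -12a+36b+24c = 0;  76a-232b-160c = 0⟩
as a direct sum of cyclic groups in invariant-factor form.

Answer: M ≅ ℤ^2 ⊕ ℤ/4 ⊕ ℤ/12

Derivation:
rank_ℚ(R)=2; free=4−2=2
SNF(R) diag = [4, 12] → torsion [4, 12]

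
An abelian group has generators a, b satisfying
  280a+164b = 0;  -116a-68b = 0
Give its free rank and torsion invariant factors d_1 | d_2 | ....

Answer: M ≅ ℤ/4 ⊕ ℤ/4

Derivation:
rank_ℚ(R)=2; free=2−2=0
SNF(R) diag = [4, 4] → torsion [4, 4]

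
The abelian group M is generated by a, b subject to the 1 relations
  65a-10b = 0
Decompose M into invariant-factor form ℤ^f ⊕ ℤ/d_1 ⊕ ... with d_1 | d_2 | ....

rank_ℚ(R)=1; free=2−1=1
SNF(R) diag = [5] → torsion [5]

Answer: M ≅ ℤ^1 ⊕ ℤ/5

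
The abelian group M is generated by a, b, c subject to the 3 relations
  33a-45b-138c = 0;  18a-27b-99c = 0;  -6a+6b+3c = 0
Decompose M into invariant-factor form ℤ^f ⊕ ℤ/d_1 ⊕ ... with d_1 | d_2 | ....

Answer: M ≅ ℤ/3 ⊕ ℤ/3 ⊕ ℤ/9

Derivation:
rank_ℚ(R)=3; free=3−3=0
SNF(R) diag = [3, 3, 9] → torsion [3, 3, 9]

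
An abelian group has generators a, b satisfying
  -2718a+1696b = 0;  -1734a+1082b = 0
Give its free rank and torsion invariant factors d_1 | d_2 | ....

Answer: M ≅ ℤ/2 ⊕ ℤ/6

Derivation:
rank_ℚ(R)=2; free=2−2=0
SNF(R) diag = [2, 6] → torsion [2, 6]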